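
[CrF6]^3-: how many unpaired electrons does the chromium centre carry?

Summing ligand charges against the −3 overall charge gives an oxidation state of +3 for chromium.
Chromium is a group-6 element; Cr(III) is therefore d³.
In an octahedral field the d³ configuration is t₂g³e_g⁰ (only one arrangement possible), giving 3 unpaired electrons.

3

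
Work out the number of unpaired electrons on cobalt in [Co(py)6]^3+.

0 unpaired electrons

Summing ligand charges against the +3 overall charge gives an oxidation state of +3 for cobalt.
Cobalt is a group-9 element; Co(III) is therefore d⁶.
The spin state decides the count: Co(III) has an exceptionally large octahedral splitting and is low-spin with essentially every ligand except fluoride.
An octahedral low-spin d⁶ ion is t₂g⁶e_g⁰, giving 0 unpaired electrons.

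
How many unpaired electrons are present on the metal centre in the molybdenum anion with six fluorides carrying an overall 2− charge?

Each fluoride is −1; balancing the −2 overall charge requires Mo(IV).
Group 6 minus oxidation state 4 gives a d² configuration.
In an octahedral field the d² configuration is t₂g²e_g⁰ (only one arrangement possible), giving 2 unpaired electrons.

2 unpaired electrons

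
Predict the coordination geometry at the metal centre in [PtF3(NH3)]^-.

square planar

Each fluoride is −1; ammonia is neutral; balancing the −1 overall charge requires Pt(II).
Group 10 minus oxidation state 2 gives a d⁸ configuration.
Coordination number: 4.
A 5d d⁸ ion has a large crystal-field splitting; square planar leaves the high-energy d_{x²−y²} orbital empty and maximises CFSE.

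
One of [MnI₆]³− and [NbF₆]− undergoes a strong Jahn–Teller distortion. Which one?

[MnI₆]³−: Each iodide is −1; balancing the −3 overall charge requires Mn(III). Mn sits in group 7, so the d-electron count is 7 − 3 = 4. Iodide is a weak-field ligand for a first-row metal, so the complex is high-spin. The t₂g³e_g¹ (high-spin) configuration has an unevenly filled e_g set; the Jahn–Teller theorem predicts a tetragonal distortion (typically axial elongation) to lift the degeneracy.
[NbF₆]−: Ligand charges: each fluoride is −1. With an overall charge of −1 the niobium centre must be in the +5 oxidation state. Niobium is a group-5 element; Nb(V) is therefore d⁰. The d⁰ configuration leaves the e_g set evenly filled (or empty) — no strong Jahn–Teller driving force.

[MnI₆]³−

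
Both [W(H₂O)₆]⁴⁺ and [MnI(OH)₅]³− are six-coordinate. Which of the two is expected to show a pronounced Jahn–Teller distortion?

[MnI(OH)₅]³−

[W(H₂O)₆]⁴⁺: Water is neutral; balancing the +4 overall charge requires W(IV). Tungsten is a group-6 element; W(IV) is therefore d². The d² configuration leaves the e_g set evenly filled (or empty) — no strong Jahn–Teller driving force.
[MnI(OH)₅]³−: Each iodide is −1; each hydroxide is −1; balancing the −3 overall charge requires Mn(III). Mn sits in group 7, so the d-electron count is 7 − 3 = 4. Hydroxide and iodide are weak-field ligands for a first-row metal, so the complex is high-spin. The t₂g³e_g¹ (high-spin) configuration has an unevenly filled e_g set; the Jahn–Teller theorem predicts a tetragonal distortion (typically axial elongation) to lift the degeneracy.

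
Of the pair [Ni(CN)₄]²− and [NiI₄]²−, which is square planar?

For [Ni(CN)₄]²−: Summing ligand charges against the −2 overall charge gives an oxidation state of +2 for nickel. Ni sits in group 10, so the d-electron count is 10 − 2 = 8. Cyanide is a strong-field ligand (high in the spectrochemical series). A 3d d⁸ ion with strong-field ligands gains enough CFSE to favour square planar over tetrahedral. → square planar.
For [NiI₄]²−: Ligand charges: each iodide is −1. With an overall charge of −2 the nickel centre must be in the +2 oxidation state. Nickel is a group-10 element; Ni(II) is therefore d⁸. Iodide is a weak-field ligand. With weak-field ligands the CFSE gain from square planar is small, so a 3d d⁸ ion takes the sterically preferred tetrahedral geometry. → tetrahedral.

[Ni(CN)₄]²−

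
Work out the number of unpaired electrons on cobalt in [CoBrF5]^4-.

3

Each bromide is −1; each fluoride is −1; balancing the −4 overall charge requires Co(II).
Cobalt is a group-9 element; Co(II) is therefore d⁷.
The spin state decides the count: Bromide and fluoride are weak-field ligands for a first-row metal, so the complex is high-spin.
An octahedral high-spin d⁷ ion is t₂g⁵e_g², giving 3 unpaired electrons.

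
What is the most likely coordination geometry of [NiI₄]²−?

Summing ligand charges against the −2 overall charge gives an oxidation state of +2 for nickel.
Ni sits in group 10, so the d-electron count is 10 − 2 = 8.
With 4 monodentate ligands the coordination number is 4.
Iodide is a weak-field ligand.
With weak-field ligands the CFSE gain from square planar is small, so a 3d d⁸ ion takes the sterically preferred tetrahedral geometry.

tetrahedral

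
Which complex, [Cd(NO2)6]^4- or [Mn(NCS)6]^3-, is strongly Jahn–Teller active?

[Cd(NO2)6]^4-: Each nitro (N-bound nitrite) is −1; balancing the −4 overall charge requires Cd(II). Cadmium is a group-12 element; Cd(II) is therefore d¹⁰. The d¹⁰ configuration leaves the e_g set evenly filled (or empty) — no strong Jahn–Teller driving force.
[Mn(NCS)6]^3-: Summing ligand charges against the −3 overall charge gives an oxidation state of +3 for manganese. Mn sits in group 7, so the d-electron count is 7 − 3 = 4. Isothiocyanate is a weak-field ligand for a first-row metal, so the complex is high-spin. The t₂g³e_g¹ (high-spin) configuration has an unevenly filled e_g set; the Jahn–Teller theorem predicts a tetragonal distortion (typically axial elongation) to lift the degeneracy.

[Mn(NCS)6]^3-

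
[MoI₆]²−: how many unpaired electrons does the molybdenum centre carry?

Ligand charges: each iodide is −1. With an overall charge of −2 the molybdenum centre must be in the +4 oxidation state.
Molybdenum is a group-6 element; Mo(IV) is therefore d².
In an octahedral field the d² configuration is t₂g²e_g⁰ (only one arrangement possible), giving 2 unpaired electrons.

2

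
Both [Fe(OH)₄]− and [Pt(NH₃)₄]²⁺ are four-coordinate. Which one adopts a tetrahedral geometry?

For [Fe(OH)₄]−: Summing ligand charges against the −1 overall charge gives an oxidation state of +3 for iron. Iron is a group-8 element; Fe(III) is therefore d⁵. A high-spin d⁵ ion has zero CFSE in either geometry, so four ligands adopt the sterically favoured tetrahedral geometry. → tetrahedral.
For [Pt(NH₃)₄]²⁺: Ammonia is neutral; balancing the +2 overall charge requires Pt(II). Group 10 minus oxidation state 2 gives a d⁸ configuration. A 5d d⁸ ion has a large crystal-field splitting; square planar leaves the high-energy d_{x²−y²} orbital empty and maximises CFSE. → square planar.

[Fe(OH)₄]−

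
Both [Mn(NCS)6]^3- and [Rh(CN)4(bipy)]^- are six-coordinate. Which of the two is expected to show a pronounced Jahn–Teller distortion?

[Mn(NCS)6]^3-

[Mn(NCS)6]^3-: Ligand charges: each isothiocyanate is −1. With an overall charge of −3 the manganese centre must be in the +3 oxidation state. Group 7 minus oxidation state 3 gives a d⁴ configuration. Isothiocyanate is a weak-field ligand for a first-row metal, so the complex is high-spin. The t₂g³e_g¹ (high-spin) configuration has an unevenly filled e_g set; the Jahn–Teller theorem predicts a tetragonal distortion (typically axial elongation) to lift the degeneracy.
[Rh(CN)4(bipy)]^-: Summing ligand charges against the −1 overall charge gives an oxidation state of +3 for rhodium. Group 9 minus oxidation state 3 gives a d⁶ configuration. A 4d ion has a large Δₒ and is invariably low-spin. The d⁶ configuration leaves the e_g set evenly filled (or empty) — no strong Jahn–Teller driving force.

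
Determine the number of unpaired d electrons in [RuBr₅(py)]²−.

1 unpaired electron

Ligand charges: each bromide is −1; pyridine is neutral. With an overall charge of −2 the ruthenium centre must be in the +3 oxidation state.
Ruthenium is a group-8 element; Ru(III) is therefore d⁵.
The spin state decides the count: a 4d ion has a large Δₒ and is invariably low-spin.
An octahedral low-spin d⁵ ion is t₂g⁵e_g⁰, giving 1 unpaired electron.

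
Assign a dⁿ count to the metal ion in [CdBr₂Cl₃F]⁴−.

d¹⁰

Ligand charges: each bromide is −1; each chloride is −1; each fluoride is −1. With an overall charge of −4 the cadmium centre must be in the +2 oxidation state.
Group 12 minus oxidation state 2 gives a d¹⁰ configuration.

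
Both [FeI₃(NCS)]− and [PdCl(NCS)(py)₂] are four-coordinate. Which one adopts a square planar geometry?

For [FeI₃(NCS)]−: Each iodide is −1; each isothiocyanate is −1; balancing the −1 overall charge requires Fe(III). Iron is a group-8 element; Fe(III) is therefore d⁵. A high-spin d⁵ ion has zero CFSE in either geometry, so four ligands adopt the sterically favoured tetrahedral geometry. → tetrahedral.
For [PdCl(NCS)(py)₂]: Each chloride is −1; each isothiocyanate is −1; pyridine is neutral; balancing the 0 overall charge requires Pd(II). Pd sits in group 10, so the d-electron count is 10 − 2 = 8. A 4d d⁸ ion has a large crystal-field splitting; square planar leaves the high-energy d_{x²−y²} orbital empty and maximises CFSE. → square planar.

[PdCl(NCS)(py)₂]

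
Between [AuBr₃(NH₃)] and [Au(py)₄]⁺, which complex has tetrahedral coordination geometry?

[Au(py)₄]⁺

For [AuBr₃(NH₃)]: Ligand charges: each bromide is −1; ammonia is neutral. With an overall charge of 0 the gold centre must be in the +3 oxidation state. Group 11 minus oxidation state 3 gives a d⁸ configuration. A 5d d⁸ ion has a large crystal-field splitting; square planar leaves the high-energy d_{x²−y²} orbital empty and maximises CFSE. → square planar.
For [Au(py)₄]⁺: Pyridine is neutral; balancing the +1 overall charge requires Au(I). Au sits in group 11, so the d-electron count is 11 − 1 = 10. A d¹⁰ ion has no crystal-field stabilisation preference between square planar and tetrahedral, so four ligands adopt the sterically favoured tetrahedral geometry. → tetrahedral.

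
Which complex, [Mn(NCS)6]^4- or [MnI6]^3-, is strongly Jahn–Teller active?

[Mn(NCS)6]^4-: Each isothiocyanate is −1; balancing the −4 overall charge requires Mn(II). Mn sits in group 7, so the d-electron count is 7 − 2 = 5. Isothiocyanate is a weak-field ligand for a first-row metal, so the complex is high-spin. The d⁵ configuration leaves the e_g set evenly filled (or empty) — no strong Jahn–Teller driving force.
[MnI6]^3-: Summing ligand charges against the −3 overall charge gives an oxidation state of +3 for manganese. Group 7 minus oxidation state 3 gives a d⁴ configuration. Iodide is a weak-field ligand for a first-row metal, so the complex is high-spin. The t₂g³e_g¹ (high-spin) configuration has an unevenly filled e_g set; the Jahn–Teller theorem predicts a tetragonal distortion (typically axial elongation) to lift the degeneracy.

[MnI6]^3-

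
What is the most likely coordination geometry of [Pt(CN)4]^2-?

square planar

Ligand charges: each cyanide is −1. With an overall charge of −2 the platinum centre must be in the +2 oxidation state.
Platinum is a group-10 element; Pt(II) is therefore d⁸.
Coordination number: 4.
A 5d d⁸ ion has a large crystal-field splitting; square planar leaves the high-energy d_{x²−y²} orbital empty and maximises CFSE.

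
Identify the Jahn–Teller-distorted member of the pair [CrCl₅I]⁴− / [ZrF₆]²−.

[CrCl₅I]⁴−: Each chloride is −1; each iodide is −1; balancing the −4 overall charge requires Cr(II). Group 6 minus oxidation state 2 gives a d⁴ configuration. Chloride and iodide are weak-field ligands for a first-row metal, so the complex is high-spin. The t₂g³e_g¹ (high-spin) configuration has an unevenly filled e_g set; the Jahn–Teller theorem predicts a tetragonal distortion (typically axial elongation) to lift the degeneracy.
[ZrF₆]²−: Each fluoride is −1; balancing the −2 overall charge requires Zr(IV). Zr sits in group 4, so the d-electron count is 4 − 4 = 0. The d⁰ configuration leaves the e_g set evenly filled (or empty) — no strong Jahn–Teller driving force.

[CrCl₅I]⁴−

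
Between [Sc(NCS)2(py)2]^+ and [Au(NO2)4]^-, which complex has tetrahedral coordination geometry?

For [Sc(NCS)2(py)2]^+: Summing ligand charges against the +1 overall charge gives an oxidation state of +3 for scandium. Scandium is a group-3 element; Sc(III) is therefore d⁰. A d⁰ ion has no crystal-field stabilisation preference between square planar and tetrahedral, so four ligands adopt the sterically favoured tetrahedral geometry. → tetrahedral.
For [Au(NO2)4]^-: Each nitro (N-bound nitrite) is −1; balancing the −1 overall charge requires Au(III). Gold is a group-11 element; Au(III) is therefore d⁸. A 5d d⁸ ion has a large crystal-field splitting; square planar leaves the high-energy d_{x²−y²} orbital empty and maximises CFSE. → square planar.

[Sc(NCS)2(py)2]^+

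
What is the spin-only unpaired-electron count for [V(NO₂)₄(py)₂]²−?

Summing ligand charges against the −2 overall charge gives an oxidation state of +2 for vanadium.
Vanadium is a group-5 element; V(II) is therefore d³.
In an octahedral field the d³ configuration is t₂g³e_g⁰ (only one arrangement possible), giving 3 unpaired electrons.

3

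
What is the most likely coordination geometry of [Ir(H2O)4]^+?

square planar

Summing ligand charges against the +1 overall charge gives an oxidation state of +1 for iridium.
Ir sits in group 9, so the d-electron count is 9 − 1 = 8.
Coordination number: 4.
A 5d d⁸ ion has a large crystal-field splitting; square planar leaves the high-energy d_{x²−y²} orbital empty and maximises CFSE.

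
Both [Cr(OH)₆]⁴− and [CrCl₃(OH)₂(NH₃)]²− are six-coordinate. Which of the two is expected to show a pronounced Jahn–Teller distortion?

[Cr(OH)₆]⁴−

[Cr(OH)₆]⁴−: Ligand charges: each hydroxide is −1. With an overall charge of −4 the chromium centre must be in the +2 oxidation state. Chromium is a group-6 element; Cr(II) is therefore d⁴. Hydroxide is a weak-field ligand for a first-row metal, so the complex is high-spin. The t₂g³e_g¹ (high-spin) configuration has an unevenly filled e_g set; the Jahn–Teller theorem predicts a tetragonal distortion (typically axial elongation) to lift the degeneracy.
[CrCl₃(OH)₂(NH₃)]²−: Ligand charges: each chloride is −1; each hydroxide is −1; ammonia is neutral. With an overall charge of −2 the chromium centre must be in the +3 oxidation state. Chromium is a group-6 element; Cr(III) is therefore d³. The d³ configuration leaves the e_g set evenly filled (or empty) — no strong Jahn–Teller driving force.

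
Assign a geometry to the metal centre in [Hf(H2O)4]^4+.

tetrahedral

Summing ligand charges against the +4 overall charge gives an oxidation state of +4 for hafnium.
Group 4 minus oxidation state 4 gives a d⁰ configuration.
With 4 monodentate ligands the coordination number is 4.
A d⁰ ion has no crystal-field stabilisation preference between square planar and tetrahedral, so four ligands adopt the sterically favoured tetrahedral geometry.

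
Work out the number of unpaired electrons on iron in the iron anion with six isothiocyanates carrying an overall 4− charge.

4

Summing ligand charges against the −4 overall charge gives an oxidation state of +2 for iron.
Group 8 minus oxidation state 2 gives a d⁶ configuration.
The spin state decides the count: Isothiocyanate is a weak-field ligand for a first-row metal, so the complex is high-spin.
An octahedral high-spin d⁶ ion is t₂g⁴e_g², giving 4 unpaired electrons.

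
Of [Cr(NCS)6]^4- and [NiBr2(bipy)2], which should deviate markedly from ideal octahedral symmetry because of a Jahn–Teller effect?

[Cr(NCS)6]^4-: Summing ligand charges against the −4 overall charge gives an oxidation state of +2 for chromium. Chromium is a group-6 element; Cr(II) is therefore d⁴. Isothiocyanate is a weak-field ligand for a first-row metal, so the complex is high-spin. The t₂g³e_g¹ (high-spin) configuration has an unevenly filled e_g set; the Jahn–Teller theorem predicts a tetragonal distortion (typically axial elongation) to lift the degeneracy.
[NiBr2(bipy)2]: Each bromide is −1; 2,2′-bipyridine is neutral; balancing the 0 overall charge requires Ni(II). Nickel is a group-10 element; Ni(II) is therefore d⁸. The d⁸ configuration leaves the e_g set evenly filled (or empty) — no strong Jahn–Teller driving force.

[Cr(NCS)6]^4-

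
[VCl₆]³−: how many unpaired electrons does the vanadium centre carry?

Summing ligand charges against the −3 overall charge gives an oxidation state of +3 for vanadium.
Group 5 minus oxidation state 3 gives a d² configuration.
In an octahedral field the d² configuration is t₂g²e_g⁰ (only one arrangement possible), giving 2 unpaired electrons.

2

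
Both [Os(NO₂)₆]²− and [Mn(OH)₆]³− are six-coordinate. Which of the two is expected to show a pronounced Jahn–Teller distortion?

[Os(NO₂)₆]²−: Each nitro (N-bound nitrite) is −1; balancing the −2 overall charge requires Os(IV). Osmium is a group-8 element; Os(IV) is therefore d⁴. A 5d ion has a large Δₒ and is invariably low-spin. The d⁴ configuration leaves the e_g set evenly filled (or empty) — no strong Jahn–Teller driving force.
[Mn(OH)₆]³−: Each hydroxide is −1; balancing the −3 overall charge requires Mn(III). Mn sits in group 7, so the d-electron count is 7 − 3 = 4. Hydroxide is a weak-field ligand for a first-row metal, so the complex is high-spin. The t₂g³e_g¹ (high-spin) configuration has an unevenly filled e_g set; the Jahn–Teller theorem predicts a tetragonal distortion (typically axial elongation) to lift the degeneracy.

[Mn(OH)₆]³−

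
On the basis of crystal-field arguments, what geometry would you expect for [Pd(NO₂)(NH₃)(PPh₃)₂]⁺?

square planar

Each nitro (N-bound nitrite) is −1; ammonia is neutral; triphenylphosphine is neutral; balancing the +1 overall charge requires Pd(II).
Palladium is a group-10 element; Pd(II) is therefore d⁸.
Coordination number: 4.
A 4d d⁸ ion has a large crystal-field splitting; square planar leaves the high-energy d_{x²−y²} orbital empty and maximises CFSE.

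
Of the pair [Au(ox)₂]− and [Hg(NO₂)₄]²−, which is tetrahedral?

For [Au(ox)₂]−: Summing ligand charges against the −1 overall charge gives an oxidation state of +3 for gold. Au sits in group 11, so the d-electron count is 11 − 3 = 8. A 5d d⁸ ion has a large crystal-field splitting; square planar leaves the high-energy d_{x²−y²} orbital empty and maximises CFSE. → square planar.
For [Hg(NO₂)₄]²−: Ligand charges: each nitro (N-bound nitrite) is −1. With an overall charge of −2 the mercury centre must be in the +2 oxidation state. Group 12 minus oxidation state 2 gives a d¹⁰ configuration. A d¹⁰ ion has no crystal-field stabilisation preference between square planar and tetrahedral, so four ligands adopt the sterically favoured tetrahedral geometry. → tetrahedral.

[Hg(NO₂)₄]²−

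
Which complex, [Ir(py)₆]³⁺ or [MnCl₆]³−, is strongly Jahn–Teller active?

[MnCl₆]³−

[Ir(py)₆]³⁺: Ligand charges: pyridine is neutral. With an overall charge of +3 the iridium centre must be in the +3 oxidation state. Ir sits in group 9, so the d-electron count is 9 − 3 = 6. A 5d ion has a large Δₒ and is invariably low-spin. The d⁶ configuration leaves the e_g set evenly filled (or empty) — no strong Jahn–Teller driving force.
[MnCl₆]³−: Ligand charges: each chloride is −1. With an overall charge of −3 the manganese centre must be in the +3 oxidation state. Mn sits in group 7, so the d-electron count is 7 − 3 = 4. Chloride is a weak-field ligand for a first-row metal, so the complex is high-spin. The t₂g³e_g¹ (high-spin) configuration has an unevenly filled e_g set; the Jahn–Teller theorem predicts a tetragonal distortion (typically axial elongation) to lift the degeneracy.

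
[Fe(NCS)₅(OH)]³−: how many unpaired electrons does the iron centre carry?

Ligand charges: each isothiocyanate is −1; each hydroxide is −1. With an overall charge of −3 the iron centre must be in the +3 oxidation state.
Fe sits in group 8, so the d-electron count is 8 − 3 = 5.
The spin state decides the count: Hydroxide and isothiocyanate are weak-field ligands for a first-row metal, so the complex is high-spin.
An octahedral high-spin d⁵ ion is t₂g³e_g², giving 5 unpaired electrons.

5 unpaired electrons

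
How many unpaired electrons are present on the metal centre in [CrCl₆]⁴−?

4

Ligand charges: each chloride is −1. With an overall charge of −4 the chromium centre must be in the +2 oxidation state.
Group 6 minus oxidation state 2 gives a d⁴ configuration.
The spin state decides the count: Chloride is a weak-field ligand for a first-row metal, so the complex is high-spin.
An octahedral high-spin d⁴ ion is t₂g³e_g¹, giving 4 unpaired electrons.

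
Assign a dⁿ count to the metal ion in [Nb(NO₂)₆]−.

Summing ligand charges against the −1 overall charge gives an oxidation state of +5 for niobium.
Nb sits in group 5, so the d-electron count is 5 − 5 = 0.

d⁰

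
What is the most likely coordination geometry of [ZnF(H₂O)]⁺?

linear

Summing ligand charges against the +1 overall charge gives an oxidation state of +2 for zinc.
Zn sits in group 12, so the d-electron count is 12 − 2 = 10.
Coordination number: 2.
A d¹⁰ ion with only two ligands adopts a linear arrangement (sp hybridisation; no CFSE preference).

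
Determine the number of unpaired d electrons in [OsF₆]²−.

2 unpaired electrons

Each fluoride is −1; balancing the −2 overall charge requires Os(IV).
Os sits in group 8, so the d-electron count is 8 − 4 = 4.
The spin state decides the count: a 5d ion has a large Δₒ and is invariably low-spin.
An octahedral low-spin d⁴ ion is t₂g⁴e_g⁰, giving 2 unpaired electrons.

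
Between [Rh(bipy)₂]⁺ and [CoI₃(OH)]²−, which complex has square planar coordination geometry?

For [Rh(bipy)₂]⁺: Ligand charges: 2,2′-bipyridine is neutral. With an overall charge of +1 the rhodium centre must be in the +1 oxidation state. Group 9 minus oxidation state 1 gives a d⁸ configuration. A 4d d⁸ ion has a large crystal-field splitting; square planar leaves the high-energy d_{x²−y²} orbital empty and maximises CFSE. → square planar.
For [CoI₃(OH)]²−: Ligand charges: each iodide is −1; each hydroxide is −1. With an overall charge of −2 the cobalt centre must be in the +2 oxidation state. Group 9 minus oxidation state 2 gives a d⁷ configuration. For a high-spin 3d d⁷ ion with weak-field ligands the small Δₜ gives little square-planar CFSE advantage, so four ligands adopt the sterically favoured tetrahedral geometry. → tetrahedral.

[Rh(bipy)₂]⁺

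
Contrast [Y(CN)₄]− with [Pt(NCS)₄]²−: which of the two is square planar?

[Pt(NCS)₄]²−

For [Y(CN)₄]−: Ligand charges: each cyanide is −1. With an overall charge of −1 the yttrium centre must be in the +3 oxidation state. Group 3 minus oxidation state 3 gives a d⁰ configuration. A d⁰ ion has no crystal-field stabilisation preference between square planar and tetrahedral, so four ligands adopt the sterically favoured tetrahedral geometry. → tetrahedral.
For [Pt(NCS)₄]²−: Ligand charges: each isothiocyanate is −1. With an overall charge of −2 the platinum centre must be in the +2 oxidation state. Group 10 minus oxidation state 2 gives a d⁸ configuration. A 5d d⁸ ion has a large crystal-field splitting; square planar leaves the high-energy d_{x²−y²} orbital empty and maximises CFSE. → square planar.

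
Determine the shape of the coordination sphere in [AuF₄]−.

square planar

Summing ligand charges against the −1 overall charge gives an oxidation state of +3 for gold.
Au sits in group 11, so the d-electron count is 11 − 3 = 8.
With 4 monodentate ligands the coordination number is 4.
A 5d d⁸ ion has a large crystal-field splitting; square planar leaves the high-energy d_{x²−y²} orbital empty and maximises CFSE.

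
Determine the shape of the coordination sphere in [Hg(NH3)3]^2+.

Summing ligand charges against the +2 overall charge gives an oxidation state of +2 for mercury.
Mercury is a group-12 element; Hg(II) is therefore d¹⁰.
With 3 monodentate ligands the coordination number is 3.
Three ligands around a d¹⁰ centre minimise repulsion in a trigonal-planar arrangement.

trigonal planar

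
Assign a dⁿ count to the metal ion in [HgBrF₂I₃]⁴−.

d¹⁰

Each bromide is −1; each fluoride is −1; each iodide is −1; balancing the −4 overall charge requires Hg(II).
Mercury is a group-12 element; Hg(II) is therefore d¹⁰.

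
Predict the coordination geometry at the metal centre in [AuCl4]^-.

Ligand charges: each chloride is −1. With an overall charge of −1 the gold centre must be in the +3 oxidation state.
Group 11 minus oxidation state 3 gives a d⁸ configuration.
With 4 monodentate ligands the coordination number is 4.
A 5d d⁸ ion has a large crystal-field splitting; square planar leaves the high-energy d_{x²−y²} orbital empty and maximises CFSE.

square planar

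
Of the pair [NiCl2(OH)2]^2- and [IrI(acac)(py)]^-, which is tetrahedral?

For [NiCl2(OH)2]^2-: Ligand charges: each chloride is −1; each hydroxide is −1. With an overall charge of −2 the nickel centre must be in the +2 oxidation state. Ni sits in group 10, so the d-electron count is 10 − 2 = 8. Chloride and hydroxide are weak-field ligands. With weak-field ligands the CFSE gain from square planar is small, so a 3d d⁸ ion takes the sterically preferred tetrahedral geometry. → tetrahedral.
For [IrI(acac)(py)]^-: Summing ligand charges against the −1 overall charge gives an oxidation state of +1 for iridium. Group 9 minus oxidation state 1 gives a d⁸ configuration. A 5d d⁸ ion has a large crystal-field splitting; square planar leaves the high-energy d_{x²−y²} orbital empty and maximises CFSE. → square planar.

[NiCl2(OH)2]^2-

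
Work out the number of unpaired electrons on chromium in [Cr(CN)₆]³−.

Each cyanide is −1; balancing the −3 overall charge requires Cr(III).
Chromium is a group-6 element; Cr(III) is therefore d³.
In an octahedral field the d³ configuration is t₂g³e_g⁰ (only one arrangement possible), giving 3 unpaired electrons.

3 unpaired electrons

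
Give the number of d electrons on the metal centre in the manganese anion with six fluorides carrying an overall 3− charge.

d⁴

Summing ligand charges against the −3 overall charge gives an oxidation state of +3 for manganese.
Mn sits in group 7, so the d-electron count is 7 − 3 = 4.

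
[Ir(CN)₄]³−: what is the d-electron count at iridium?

d⁸

Summing ligand charges against the −3 overall charge gives an oxidation state of +1 for iridium.
Iridium is a group-9 element; Ir(I) is therefore d⁸.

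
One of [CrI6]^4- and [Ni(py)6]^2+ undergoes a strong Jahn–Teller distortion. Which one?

[CrI6]^4-

[CrI6]^4-: Summing ligand charges against the −4 overall charge gives an oxidation state of +2 for chromium. Group 6 minus oxidation state 2 gives a d⁴ configuration. Iodide is a weak-field ligand for a first-row metal, so the complex is high-spin. The t₂g³e_g¹ (high-spin) configuration has an unevenly filled e_g set; the Jahn–Teller theorem predicts a tetragonal distortion (typically axial elongation) to lift the degeneracy.
[Ni(py)6]^2+: Summing ligand charges against the +2 overall charge gives an oxidation state of +2 for nickel. Group 10 minus oxidation state 2 gives a d⁸ configuration. The d⁸ configuration leaves the e_g set evenly filled (or empty) — no strong Jahn–Teller driving force.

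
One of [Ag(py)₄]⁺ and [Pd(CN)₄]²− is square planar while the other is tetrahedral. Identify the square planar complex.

For [Ag(py)₄]⁺: Ligand charges: pyridine is neutral. With an overall charge of +1 the silver centre must be in the +1 oxidation state. Group 11 minus oxidation state 1 gives a d¹⁰ configuration. A d¹⁰ ion has no crystal-field stabilisation preference between square planar and tetrahedral, so four ligands adopt the sterically favoured tetrahedral geometry. → tetrahedral.
For [Pd(CN)₄]²−: Summing ligand charges against the −2 overall charge gives an oxidation state of +2 for palladium. Palladium is a group-10 element; Pd(II) is therefore d⁸. A 4d d⁸ ion has a large crystal-field splitting; square planar leaves the high-energy d_{x²−y²} orbital empty and maximises CFSE. → square planar.

[Pd(CN)₄]²−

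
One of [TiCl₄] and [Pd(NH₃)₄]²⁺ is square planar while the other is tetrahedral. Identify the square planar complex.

[Pd(NH₃)₄]²⁺

For [TiCl₄]: Summing ligand charges against the 0 overall charge gives an oxidation state of +4 for titanium. Ti sits in group 4, so the d-electron count is 4 − 4 = 0. A d⁰ ion has no crystal-field stabilisation preference between square planar and tetrahedral, so four ligands adopt the sterically favoured tetrahedral geometry. → tetrahedral.
For [Pd(NH₃)₄]²⁺: Ammonia is neutral; balancing the +2 overall charge requires Pd(II). Pd sits in group 10, so the d-electron count is 10 − 2 = 8. A 4d d⁸ ion has a large crystal-field splitting; square planar leaves the high-energy d_{x²−y²} orbital empty and maximises CFSE. → square planar.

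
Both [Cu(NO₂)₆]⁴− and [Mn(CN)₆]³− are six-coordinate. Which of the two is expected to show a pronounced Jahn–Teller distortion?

[Cu(NO₂)₆]⁴−: Each nitro (N-bound nitrite) is −1; balancing the −4 overall charge requires Cu(II). Copper is a group-11 element; Cu(II) is therefore d⁹. The t₂g⁶e_g³ configuration has an unevenly filled e_g set; the Jahn–Teller theorem predicts a tetragonal distortion (typically axial elongation) to lift the degeneracy.
[Mn(CN)₆]³−: Summing ligand charges against the −3 overall charge gives an oxidation state of +3 for manganese. Group 7 minus oxidation state 3 gives a d⁴ configuration. Cyanide is a strong-field ligand (high in the spectrochemical series) for a first-row metal, so the complex is low-spin. The d⁴ configuration leaves the e_g set evenly filled (or empty) — no strong Jahn–Teller driving force.

[Cu(NO₂)₆]⁴−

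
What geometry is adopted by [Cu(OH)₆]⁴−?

octahedral

Ligand charges: each hydroxide is −1. With an overall charge of −4 the copper centre must be in the +2 oxidation state.
Copper is a group-11 element; Cu(II) is therefore d⁹.
With 6 monodentate ligands the coordination number is 6.
Six donors around a single metal centre give an octahedral coordination sphere.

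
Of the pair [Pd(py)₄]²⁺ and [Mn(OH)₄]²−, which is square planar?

[Pd(py)₄]²⁺

For [Pd(py)₄]²⁺: Summing ligand charges against the +2 overall charge gives an oxidation state of +2 for palladium. Group 10 minus oxidation state 2 gives a d⁸ configuration. A 4d d⁸ ion has a large crystal-field splitting; square planar leaves the high-energy d_{x²−y²} orbital empty and maximises CFSE. → square planar.
For [Mn(OH)₄]²−: Summing ligand charges against the −2 overall charge gives an oxidation state of +2 for manganese. Manganese is a group-7 element; Mn(II) is therefore d⁵. A high-spin d⁵ ion has zero CFSE in either geometry, so four ligands adopt the sterically favoured tetrahedral geometry. → tetrahedral.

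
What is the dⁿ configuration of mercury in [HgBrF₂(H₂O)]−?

d¹⁰

Summing ligand charges against the −1 overall charge gives an oxidation state of +2 for mercury.
Hg sits in group 12, so the d-electron count is 12 − 2 = 10.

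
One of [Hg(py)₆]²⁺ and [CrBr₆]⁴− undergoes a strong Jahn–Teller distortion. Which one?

[CrBr₆]⁴−

[Hg(py)₆]²⁺: Summing ligand charges against the +2 overall charge gives an oxidation state of +2 for mercury. Mercury is a group-12 element; Hg(II) is therefore d¹⁰. The d¹⁰ configuration leaves the e_g set evenly filled (or empty) — no strong Jahn–Teller driving force.
[CrBr₆]⁴−: Each bromide is −1; balancing the −4 overall charge requires Cr(II). Chromium is a group-6 element; Cr(II) is therefore d⁴. Bromide is a weak-field ligand for a first-row metal, so the complex is high-spin. The t₂g³e_g¹ (high-spin) configuration has an unevenly filled e_g set; the Jahn–Teller theorem predicts a tetragonal distortion (typically axial elongation) to lift the degeneracy.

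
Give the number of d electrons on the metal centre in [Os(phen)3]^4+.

d4

Ligand charges: 1,10-phenanthroline is neutral. With an overall charge of +4 the osmium centre must be in the +4 oxidation state.
Group 8 minus oxidation state 4 gives a d⁴ configuration.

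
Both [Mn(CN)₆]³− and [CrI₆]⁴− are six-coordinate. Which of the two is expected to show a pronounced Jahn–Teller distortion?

[CrI₆]⁴−

[Mn(CN)₆]³−: Ligand charges: each cyanide is −1. With an overall charge of −3 the manganese centre must be in the +3 oxidation state. Manganese is a group-7 element; Mn(III) is therefore d⁴. Cyanide is a strong-field ligand (high in the spectrochemical series) for a first-row metal, so the complex is low-spin. The d⁴ configuration leaves the e_g set evenly filled (or empty) — no strong Jahn–Teller driving force.
[CrI₆]⁴−: Each iodide is −1; balancing the −4 overall charge requires Cr(II). Chromium is a group-6 element; Cr(II) is therefore d⁴. Iodide is a weak-field ligand for a first-row metal, so the complex is high-spin. The t₂g³e_g¹ (high-spin) configuration has an unevenly filled e_g set; the Jahn–Teller theorem predicts a tetragonal distortion (typically axial elongation) to lift the degeneracy.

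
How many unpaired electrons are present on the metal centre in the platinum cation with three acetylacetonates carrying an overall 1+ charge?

0 unpaired electrons

Ligand charges: each acetylacetonate is −1. With an overall charge of +1 the platinum centre must be in the +4 oxidation state.
Platinum is a group-10 element; Pt(IV) is therefore d⁶.
Counting donor atoms: 3×acetylacetonate (bidentate) → 6 donors. Coordination number = 6.
The spin state decides the count: a 5d ion has a large Δₒ and is invariably low-spin.
An octahedral low-spin d⁶ ion is t₂g⁶e_g⁰, giving 0 unpaired electrons.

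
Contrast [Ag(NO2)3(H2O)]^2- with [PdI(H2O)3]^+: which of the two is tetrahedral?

[Ag(NO2)3(H2O)]^2-

For [Ag(NO2)3(H2O)]^2-: Ligand charges: each nitro (N-bound nitrite) is −1; water is neutral. With an overall charge of −2 the silver centre must be in the +1 oxidation state. Group 11 minus oxidation state 1 gives a d¹⁰ configuration. A d¹⁰ ion has no crystal-field stabilisation preference between square planar and tetrahedral, so four ligands adopt the sterically favoured tetrahedral geometry. → tetrahedral.
For [PdI(H2O)3]^+: Each iodide is −1; water is neutral; balancing the +1 overall charge requires Pd(II). Pd sits in group 10, so the d-electron count is 10 − 2 = 8. A 4d d⁸ ion has a large crystal-field splitting; square planar leaves the high-energy d_{x²−y²} orbital empty and maximises CFSE. → square planar.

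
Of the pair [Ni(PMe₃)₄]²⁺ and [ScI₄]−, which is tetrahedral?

[ScI₄]−

For [Ni(PMe₃)₄]²⁺: Trimethylphosphine is neutral; balancing the +2 overall charge requires Ni(II). Group 10 minus oxidation state 2 gives a d⁸ configuration. Trimethylphosphine is a strong-field ligand (high in the spectrochemical series). A 3d d⁸ ion with strong-field ligands gains enough CFSE to favour square planar over tetrahedral. → square planar.
For [ScI₄]−: Ligand charges: each iodide is −1. With an overall charge of −1 the scandium centre must be in the +3 oxidation state. Group 3 minus oxidation state 3 gives a d⁰ configuration. A d⁰ ion has no crystal-field stabilisation preference between square planar and tetrahedral, so four ligands adopt the sterically favoured tetrahedral geometry. → tetrahedral.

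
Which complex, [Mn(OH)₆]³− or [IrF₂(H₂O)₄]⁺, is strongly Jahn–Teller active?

[Mn(OH)₆]³−

[Mn(OH)₆]³−: Ligand charges: each hydroxide is −1. With an overall charge of −3 the manganese centre must be in the +3 oxidation state. Mn sits in group 7, so the d-electron count is 7 − 3 = 4. Hydroxide is a weak-field ligand for a first-row metal, so the complex is high-spin. The t₂g³e_g¹ (high-spin) configuration has an unevenly filled e_g set; the Jahn–Teller theorem predicts a tetragonal distortion (typically axial elongation) to lift the degeneracy.
[IrF₂(H₂O)₄]⁺: Summing ligand charges against the +1 overall charge gives an oxidation state of +3 for iridium. Group 9 minus oxidation state 3 gives a d⁶ configuration. A 5d ion has a large Δₒ and is invariably low-spin. The d⁶ configuration leaves the e_g set evenly filled (or empty) — no strong Jahn–Teller driving force.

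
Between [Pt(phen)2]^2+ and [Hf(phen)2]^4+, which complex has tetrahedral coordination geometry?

For [Pt(phen)2]^2+: Ligand charges: 1,10-phenanthroline is neutral. With an overall charge of +2 the platinum centre must be in the +2 oxidation state. Platinum is a group-10 element; Pt(II) is therefore d⁸. A 5d d⁸ ion has a large crystal-field splitting; square planar leaves the high-energy d_{x²−y²} orbital empty and maximises CFSE. → square planar.
For [Hf(phen)2]^4+: Summing ligand charges against the +4 overall charge gives an oxidation state of +4 for hafnium. Hf sits in group 4, so the d-electron count is 4 − 4 = 0. A d⁰ ion has no crystal-field stabilisation preference between square planar and tetrahedral, so four ligands adopt the sterically favoured tetrahedral geometry. → tetrahedral.

[Hf(phen)2]^4+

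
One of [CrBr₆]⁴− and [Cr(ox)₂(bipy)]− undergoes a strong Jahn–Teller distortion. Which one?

[CrBr₆]⁴−: Each bromide is −1; balancing the −4 overall charge requires Cr(II). Group 6 minus oxidation state 2 gives a d⁴ configuration. Bromide is a weak-field ligand for a first-row metal, so the complex is high-spin. The t₂g³e_g¹ (high-spin) configuration has an unevenly filled e_g set; the Jahn–Teller theorem predicts a tetragonal distortion (typically axial elongation) to lift the degeneracy.
[Cr(ox)₂(bipy)]−: Ligand charges: each oxalate is −2; 2,2′-bipyridine is neutral. With an overall charge of −1 the chromium centre must be in the +3 oxidation state. Cr sits in group 6, so the d-electron count is 6 − 3 = 3. The d³ configuration leaves the e_g set evenly filled (or empty) — no strong Jahn–Teller driving force.

[CrBr₆]⁴−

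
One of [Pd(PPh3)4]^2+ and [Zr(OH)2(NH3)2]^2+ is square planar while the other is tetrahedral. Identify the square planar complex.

[Pd(PPh3)4]^2+

For [Pd(PPh3)4]^2+: Triphenylphosphine is neutral; balancing the +2 overall charge requires Pd(II). Pd sits in group 10, so the d-electron count is 10 − 2 = 8. A 4d d⁸ ion has a large crystal-field splitting; square planar leaves the high-energy d_{x²−y²} orbital empty and maximises CFSE. → square planar.
For [Zr(OH)2(NH3)2]^2+: Ligand charges: each hydroxide is −1; ammonia is neutral. With an overall charge of +2 the zirconium centre must be in the +4 oxidation state. Zirconium is a group-4 element; Zr(IV) is therefore d⁰. A d⁰ ion has no crystal-field stabilisation preference between square planar and tetrahedral, so four ligands adopt the sterically favoured tetrahedral geometry. → tetrahedral.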